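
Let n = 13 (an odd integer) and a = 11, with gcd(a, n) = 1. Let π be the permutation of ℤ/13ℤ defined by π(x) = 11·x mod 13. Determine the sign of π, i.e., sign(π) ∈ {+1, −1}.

-1

Trace 2: π^k(2) = [2, 9, 8, 10, 6, 1, 11] for k=0..6.
π_11 has 2 disjoint cycles with lengths [12, 1] on {0,…,12}.
2 cycles on 13: each ℓ→(−1)^(ℓ−1), product (−1)^11 = -1.
(11|13)_J = -1 (Zolotarev's lemma cross-check).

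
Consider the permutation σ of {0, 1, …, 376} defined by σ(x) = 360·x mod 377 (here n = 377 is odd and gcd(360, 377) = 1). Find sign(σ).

-1

Trace 144: π^k(144) = [144, 191, 146, 157, 347, 133, 1] for k=0..6.
Cycle lengths of π_360 on ℤ/377ℤ: [12, 12, 12, 12, 12, 12, 12, 12, 12, 12, 12, 12, 12, 12, 12, 12, 12, 12, 12, 12, 12, 12, 12, 12, 12, 12, 12, 12, 4, 4, 4, 4, 4, 4, 4, 3, 3, 3, 3, 1]; 40 cycles in total.
40 cycles on 377: each ℓ→(−1)^(ℓ−1), product (−1)^337 = -1.
The Jacobi symbol (360|377) = -1 (Zolotarev) agrees.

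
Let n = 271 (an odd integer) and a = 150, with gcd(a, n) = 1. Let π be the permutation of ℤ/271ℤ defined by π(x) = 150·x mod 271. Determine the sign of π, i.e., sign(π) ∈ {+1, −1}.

-1

Start at x=49: 49 → 33 → 72 → 231 → 233 → 262 → 5 → … (one orbit).
π_150 has 2 disjoint cycles with lengths [270, 1] on {0,…,270}.
With 2 cycles on 271 points, sign = (−1)^{271−2} = -1.
Check: (150/271) = -1 by Zolotarev.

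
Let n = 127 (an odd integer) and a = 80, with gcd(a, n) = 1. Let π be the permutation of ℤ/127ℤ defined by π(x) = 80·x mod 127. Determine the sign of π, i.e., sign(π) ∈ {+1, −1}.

Orbit of 117 under x↦80x: [117, 89, 8, 5, 19, 123, 61]… (length divides ord_127(80)).
Cycle type of π: 42×3 + 1; total 4 cycles.
sign(π) = (−1)^{n − #cycles} = (−1)^{127−4} = (−1)^123 = -1.
The Jacobi symbol (80|127) = -1 (Zolotarev) agrees.

-1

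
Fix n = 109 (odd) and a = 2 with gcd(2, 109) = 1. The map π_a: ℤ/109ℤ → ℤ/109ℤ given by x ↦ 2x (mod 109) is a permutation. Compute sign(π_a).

Trace 66: π^k(66) = [66, 23, 46, 92, 75, 41, 82] for k=0..6.
Decompose π into cycles: lengths [36, 36, 36, 1] (4 cycles, including the fixed point 0).
With 4 cycles on 109 points, sign = (−1)^{109−4} = -1.

-1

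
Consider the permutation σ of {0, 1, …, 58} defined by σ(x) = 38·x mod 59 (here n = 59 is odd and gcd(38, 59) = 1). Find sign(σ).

-1

Trace 27: π^k(27) = [27, 23, 48, 54, 46, 37, 49] for k=0..6.
2 cycles of lengths [58, 1].
2 cycles on 59: each ℓ→(−1)^(ℓ−1), product (−1)^57 = -1.
Via Zolotarev, sign(π_{38}) = (38|59) = -1.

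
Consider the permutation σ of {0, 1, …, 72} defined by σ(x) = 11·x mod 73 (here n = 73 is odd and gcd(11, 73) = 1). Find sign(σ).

-1

Trace 23: π^k(23) = [23, 34, 9, 26, 67, 7, 4] for k=0..6.
Cycle lengths of π_11 on ℤ/73ℤ: [72, 1]; 2 cycles in total.
Σ(ℓ_i−1) = 73−2 = 71; sign = (−1)^71 = -1.
Zolotarev: (11|73) = -1, matching the cycle-count sign.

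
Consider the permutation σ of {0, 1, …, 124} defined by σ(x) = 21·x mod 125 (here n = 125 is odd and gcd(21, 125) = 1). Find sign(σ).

+1

Start at x=41: 41 → 111 → 81 → 76 → 96 → 16 → 86 → … (one orbit).
Cycle lengths of π_21 on ℤ/125ℤ: [25, 25, 25, 25, 5, 5, 5, 5, 1, 1, 1, 1, 1]; 13 cycles in total.
13 cycles on 125: each ℓ→(−1)^(ℓ−1), product (−1)^112 = +1.
Zolotarev: (21|125) = +1, matching the cycle-count sign.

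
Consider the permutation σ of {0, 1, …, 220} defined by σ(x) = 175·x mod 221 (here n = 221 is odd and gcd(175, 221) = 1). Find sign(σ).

+1

Orbit of 35 under x↦175x: [35, 158, 25, 176, 81, 31, 121]… (length divides ord_221(175)).
Cycle type of π: 48×4 + 16 + 12 + 1; total 7 cycles.
sign(π) = (−1)^{n − #cycles} = (−1)^{221−7} = (−1)^214 = +1.
(175|221)_J = +1 (Zolotarev's lemma cross-check).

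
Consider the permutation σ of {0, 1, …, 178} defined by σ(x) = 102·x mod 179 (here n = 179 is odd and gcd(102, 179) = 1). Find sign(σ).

-1

Orbit of 73 under x↦102x: [73, 107, 174, 27, 69, 57, 86]… (length divides ord_179(102)).
The orbit structure of x ↦ 102x mod 179: 2 orbits of sizes [178, 1].
2 cycles on 179: each ℓ→(−1)^(ℓ−1), product (−1)^177 = -1.
Via Zolotarev, sign(π_{102}) = (102|179) = -1.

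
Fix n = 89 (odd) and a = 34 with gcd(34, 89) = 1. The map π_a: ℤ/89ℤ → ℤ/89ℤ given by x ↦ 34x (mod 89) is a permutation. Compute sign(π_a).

Orbit of 88 under x↦34x: [88, 55, 1, 34]… (length divides ord_89(34)).
23 cycles of lengths [4, 4, 4, 4, 4, 4, 4, 4, 4, 4, 4, 4, 4, 4, 4, 4, 4, 4, 4, 4, 4, 4, 1].
sign(π) = (−1)^{n − #cycles} = (−1)^{89−23} = (−1)^66 = +1.

+1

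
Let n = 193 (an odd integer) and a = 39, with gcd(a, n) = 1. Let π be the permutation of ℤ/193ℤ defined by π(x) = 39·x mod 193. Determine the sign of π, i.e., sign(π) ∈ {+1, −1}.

-1

Trace 121: π^k(121) = [121, 87, 112, 122, 126, 89, 190] for k=0..6.
Cycle type of π: 64×3 + 1; total 4 cycles.
n − c = 193 − 4 = 189; sign = (−1)^189 = -1.
Zolotarev: (39|193) = -1, matching the cycle-count sign.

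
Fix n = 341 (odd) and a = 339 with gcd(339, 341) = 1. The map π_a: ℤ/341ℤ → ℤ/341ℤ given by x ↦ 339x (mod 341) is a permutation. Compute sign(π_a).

-1

Orbit of 64 under x↦339x: [64, 213, 256, 170, 1, 339, 4]… (length divides ord_341(339)).
Decompose π into cycles: lengths [10, 10, 10, 10, 10, 10, 10, 10, 10, 10, 10, 10, 10, 10, 10, 10, 10, 10, 10, 10, 10, 10, 10, 10, 10, 10, 10, 10, 10, 10, 10, 10, 10, 5, 5, 1] (36 cycles, including the fixed point 0).
36 cycles on 341: each ℓ→(−1)^(ℓ−1), product (−1)^305 = -1.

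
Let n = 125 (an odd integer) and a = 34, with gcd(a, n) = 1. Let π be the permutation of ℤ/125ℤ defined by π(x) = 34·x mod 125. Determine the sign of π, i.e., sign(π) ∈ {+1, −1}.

Start at x=104: 104 → 36 → 99 → 116 → 69 → 96 → 14 → … (one orbit).
The orbit structure of x ↦ 34x mod 125: 7 orbits of sizes [50, 50, 10, 10, 2, 2, 1].
sign(π) = (−1)^{n − #cycles} = (−1)^{125−7} = (−1)^118 = +1.
The Jacobi symbol (34|125) = +1 (Zolotarev) agrees.

+1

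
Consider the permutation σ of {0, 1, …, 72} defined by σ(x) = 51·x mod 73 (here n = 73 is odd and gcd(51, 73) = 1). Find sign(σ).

-1

Trace 27: π^k(27) = [27, 63, 1, 51, 46, 10, 72] for k=0..6.
π_51 has 10 disjoint cycles with lengths [8, 8, 8, 8, 8, 8, 8, 8, 8, 1] on {0,…,72}.
With 10 cycles on 73 points, sign = (−1)^{73−10} = -1.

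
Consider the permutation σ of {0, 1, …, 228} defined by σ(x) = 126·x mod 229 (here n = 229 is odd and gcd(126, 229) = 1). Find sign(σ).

+1

Orbit of 184 under x↦126x: [184, 55, 60, 3, 149, 225, 183]… (length divides ord_229(126)).
Cycle type of π: 57×4 + 1; total 5 cycles.
5 cycles on 229: each ℓ→(−1)^(ℓ−1), product (−1)^224 = +1.
Zolotarev: (126|229) = +1, matching the cycle-count sign.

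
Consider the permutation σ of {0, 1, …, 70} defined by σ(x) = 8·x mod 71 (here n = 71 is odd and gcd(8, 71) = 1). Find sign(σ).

Trace 57: π^k(57) = [57, 30, 27, 3, 24, 50, 45] for k=0..6.
π_8 has 3 disjoint cycles with lengths [35, 35, 1] on {0,…,70}.
3 cycles on 71: each ℓ→(−1)^(ℓ−1), product (−1)^68 = +1.
The Jacobi symbol (8|71) = +1 (Zolotarev) agrees.

+1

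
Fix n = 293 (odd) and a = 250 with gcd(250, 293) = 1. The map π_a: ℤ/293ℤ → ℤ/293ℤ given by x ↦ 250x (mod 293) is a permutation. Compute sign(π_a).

+1

Orbit of 262 under x↦250x: [262, 161, 109, 1, 250, 91, 189]… (length divides ord_293(250)).
Cycle type of π: 73×4 + 1; total 5 cycles.
Σ(ℓ_i−1) = 293−5 = 288; sign = (−1)^288 = +1.
(250|293)_J = +1 (Zolotarev's lemma cross-check).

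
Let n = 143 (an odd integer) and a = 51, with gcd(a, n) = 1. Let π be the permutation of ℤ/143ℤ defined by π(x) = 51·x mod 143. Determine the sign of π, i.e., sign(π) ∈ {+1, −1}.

-1

Trace 27: π^k(27) = [27, 90, 14, 142, 92, 116, 53] for k=0..6.
Cycle type of π: 10×13 + 2×6 + 1; total 20 cycles.
With 20 cycles on 143 points, sign = (−1)^{143−20} = -1.
The Jacobi symbol (51|143) = -1 (Zolotarev) agrees.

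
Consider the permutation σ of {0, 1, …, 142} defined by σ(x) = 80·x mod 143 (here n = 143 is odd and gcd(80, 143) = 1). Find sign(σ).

-1

Trace 45: π^k(45) = [45, 25, 141, 126, 70, 23, 124] for k=0..6.
The orbit structure of x ↦ 80x mod 143: 6 orbits of sizes [60, 60, 12, 5, 5, 1].
n − c = 143 − 6 = 137; sign = (−1)^137 = -1.
(80|143)_J = -1 (Zolotarev's lemma cross-check).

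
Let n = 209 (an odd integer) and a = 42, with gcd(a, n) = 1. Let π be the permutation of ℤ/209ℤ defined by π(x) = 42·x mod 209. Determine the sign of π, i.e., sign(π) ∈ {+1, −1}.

+1

Trace 93: π^k(93) = [93, 144, 196, 81, 58, 137, 111] for k=0..6.
Cycle lengths of π_42 on ℤ/209ℤ: [45, 45, 45, 45, 9, 9, 5, 5, 1]; 9 cycles in total.
With 9 cycles on 209 points, sign = (−1)^{209−9} = +1.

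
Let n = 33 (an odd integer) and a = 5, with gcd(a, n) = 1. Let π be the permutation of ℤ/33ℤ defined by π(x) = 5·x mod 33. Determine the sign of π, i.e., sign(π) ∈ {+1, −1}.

Start at x=14: 14 → 4 → 20 → 1 → 5 → 25 → 26 → … (one orbit).
π_5 has 6 disjoint cycles with lengths [10, 10, 5, 5, 2, 1] on {0,…,32}.
With 6 cycles on 33 points, sign = (−1)^{33−6} = -1.

-1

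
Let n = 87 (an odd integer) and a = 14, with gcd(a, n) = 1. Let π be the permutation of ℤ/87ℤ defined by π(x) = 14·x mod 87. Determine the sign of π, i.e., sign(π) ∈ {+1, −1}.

Orbit of 77 under x↦14x: [77, 34, 41, 52, 32, 13, 8]… (length divides ord_87(14)).
π_14 has 5 disjoint cycles with lengths [28, 28, 28, 2, 1] on {0,…,86}.
n − c = 87 − 5 = 82; sign = (−1)^82 = +1.
Zolotarev: (14|87) = +1, matching the cycle-count sign.

+1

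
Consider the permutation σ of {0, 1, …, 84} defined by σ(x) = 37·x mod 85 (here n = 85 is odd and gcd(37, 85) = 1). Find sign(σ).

+1

Start at x=49: 49 → 28 → 16 → 82 → 59 → 58 → 21 → … (one orbit).
7 cycles of lengths [16, 16, 16, 16, 16, 4, 1].
Σ(ℓ_i−1) = 85−7 = 78; sign = (−1)^78 = +1.
Check: (37/85) = +1 by Zolotarev.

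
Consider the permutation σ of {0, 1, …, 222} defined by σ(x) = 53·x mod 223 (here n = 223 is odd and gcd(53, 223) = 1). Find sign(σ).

Orbit of 66 under x↦53x: [66, 153, 81, 56, 69, 89, 34]… (length divides ord_223(53)).
π_53 has 3 disjoint cycles with lengths [111, 111, 1] on {0,…,222}.
223 − 3 = 220 transpositions; sign(π) = (−1)^220 = +1.

+1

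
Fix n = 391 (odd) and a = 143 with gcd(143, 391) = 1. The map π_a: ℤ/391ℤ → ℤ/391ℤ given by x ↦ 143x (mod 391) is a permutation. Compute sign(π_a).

+1

Trace 122: π^k(122) = [122, 242, 198, 162, 97, 186, 10] for k=0..6.
Cycle lengths of π_143 on ℤ/391ℤ: [176, 176, 22, 16, 1]; 5 cycles in total.
391 − 5 = 386 transpositions; sign(π) = (−1)^386 = +1.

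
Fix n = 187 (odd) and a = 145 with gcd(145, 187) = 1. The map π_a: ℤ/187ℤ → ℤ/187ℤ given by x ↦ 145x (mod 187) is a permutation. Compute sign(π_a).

Trace 47: π^k(47) = [47, 83, 67, 178, 4, 19, 137] for k=0..6.
π_145 has 8 disjoint cycles with lengths [40, 40, 40, 40, 10, 8, 8, 1] on {0,…,186}.
Σ(ℓ_i−1) = 187−8 = 179; sign = (−1)^179 = -1.
The Jacobi symbol (145|187) = -1 (Zolotarev) agrees.

-1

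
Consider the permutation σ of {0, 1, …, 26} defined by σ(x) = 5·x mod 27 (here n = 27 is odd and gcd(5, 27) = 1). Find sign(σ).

-1

Orbit of 23 under x↦5x: [23, 7, 8, 13, 11, 1, 5]… (length divides ord_27(5)).
The orbit structure of x ↦ 5x mod 27: 4 orbits of sizes [18, 6, 2, 1].
n − c = 27 − 4 = 23; sign = (−1)^23 = -1.
Via Zolotarev, sign(π_{5}) = (5|27) = -1.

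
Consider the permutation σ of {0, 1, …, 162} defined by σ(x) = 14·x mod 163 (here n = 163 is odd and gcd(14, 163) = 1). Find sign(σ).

Start at x=158: 158 → 93 → 161 → 135 → 97 → 54 → 104 → … (one orbit).
3 cycles of lengths [81, 81, 1].
sign(π) = (−1)^{n − #cycles} = (−1)^{163−3} = (−1)^160 = +1.
Via Zolotarev, sign(π_{14}) = (14|163) = +1.

+1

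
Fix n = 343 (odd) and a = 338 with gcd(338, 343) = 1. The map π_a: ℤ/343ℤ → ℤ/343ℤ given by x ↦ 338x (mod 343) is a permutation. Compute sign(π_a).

+1

Trace 113: π^k(113) = [113, 121, 81, 281, 310, 165, 204] for k=0..6.
Decompose π into cycles: lengths [147, 147, 21, 21, 3, 3, 1] (7 cycles, including the fixed point 0).
n − c = 343 − 7 = 336; sign = (−1)^336 = +1.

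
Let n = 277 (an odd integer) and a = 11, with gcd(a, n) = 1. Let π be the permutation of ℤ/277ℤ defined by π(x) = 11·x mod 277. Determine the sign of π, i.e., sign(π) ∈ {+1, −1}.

-1

Start at x=130: 130 → 45 → 218 → 182 → 63 → 139 → 144 → … (one orbit).
Cycle lengths of π_11 on ℤ/277ℤ: [276, 1]; 2 cycles in total.
277 − 2 = 275 transpositions; sign(π) = (−1)^275 = -1.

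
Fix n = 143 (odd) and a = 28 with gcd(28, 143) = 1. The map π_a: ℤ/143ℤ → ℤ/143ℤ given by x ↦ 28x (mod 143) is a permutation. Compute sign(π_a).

Orbit of 36 under x↦28x: [36, 7, 53, 54, 82, 8, 81]… (length divides ord_143(28)).
Decompose π into cycles: lengths [60, 60, 12, 10, 1] (5 cycles, including the fixed point 0).
n − c = 143 − 5 = 138; sign = (−1)^138 = +1.

+1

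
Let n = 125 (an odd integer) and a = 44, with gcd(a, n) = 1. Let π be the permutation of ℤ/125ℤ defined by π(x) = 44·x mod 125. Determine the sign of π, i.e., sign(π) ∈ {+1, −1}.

+1

Orbit of 49 under x↦44x: [49, 31, 114, 16, 79, 101, 69]… (length divides ord_125(44)).
The orbit structure of x ↦ 44x mod 125: 7 orbits of sizes [50, 50, 10, 10, 2, 2, 1].
7 cycles on 125: each ℓ→(−1)^(ℓ−1), product (−1)^118 = +1.
Zolotarev: (44|125) = +1, matching the cycle-count sign.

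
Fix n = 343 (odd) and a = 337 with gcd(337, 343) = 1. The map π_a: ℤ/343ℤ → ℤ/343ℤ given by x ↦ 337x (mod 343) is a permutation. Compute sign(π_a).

Start at x=267: 267 → 113 → 8 → 295 → 288 → 330 → 78 → … (one orbit).
19 cycles of lengths [49, 49, 49, 49, 49, 49, 7, 7, 7, 7, 7, 7, 1, 1, 1, 1, 1, 1, 1].
343 − 19 = 324 transpositions; sign(π) = (−1)^324 = +1.
(337|343)_J = +1 (Zolotarev's lemma cross-check).

+1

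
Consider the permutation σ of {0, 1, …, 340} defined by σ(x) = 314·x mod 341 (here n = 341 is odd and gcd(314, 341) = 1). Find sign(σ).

Trace 1: π^k(1) = [1, 314, 47, 95, 163, 32, 159] for k=0..6.
The orbit structure of x ↦ 314x mod 341: 38 orbits of sizes [10, 10, 10, 10, 10, 10, 10, 10, 10, 10, 10, 10, 10, 10, 10, 10, 10, 10, 10, 10, 10, 10, 10, 10, 10, 10, 10, 10, 10, 10, 10, 5, 5, 5, 5, 5, 5, 1].
n − c = 341 − 38 = 303; sign = (−1)^303 = -1.
(314|341)_J = -1 (Zolotarev's lemma cross-check).

-1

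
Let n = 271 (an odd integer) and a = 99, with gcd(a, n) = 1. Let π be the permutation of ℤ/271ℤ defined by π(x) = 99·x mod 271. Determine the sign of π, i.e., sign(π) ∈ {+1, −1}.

Trace 4: π^k(4) = [4, 125, 180, 205, 241, 11, 5] for k=0..6.
Decompose π into cycles: lengths [135, 135, 1] (3 cycles, including the fixed point 0).
271 − 3 = 268 transpositions; sign(π) = (−1)^268 = +1.
(99|271)_J = +1 (Zolotarev's lemma cross-check).

+1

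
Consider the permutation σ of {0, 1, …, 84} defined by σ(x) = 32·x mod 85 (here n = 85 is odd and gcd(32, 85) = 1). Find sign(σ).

-1

Orbit of 2 under x↦32x: [2, 64, 8, 1, 32, 4, 43]… (length divides ord_85(32)).
Cycle lengths of π_32 on ℤ/85ℤ: [8, 8, 8, 8, 8, 8, 8, 8, 8, 8, 4, 1]; 12 cycles in total.
sign(π) = (−1)^{n − #cycles} = (−1)^{85−12} = (−1)^73 = -1.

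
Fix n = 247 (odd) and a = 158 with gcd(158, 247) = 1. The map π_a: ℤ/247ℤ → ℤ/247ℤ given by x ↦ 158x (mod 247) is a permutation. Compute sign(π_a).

Trace 216: π^k(216) = [216, 42, 214, 220, 180, 35, 96] for k=0..6.
10 cycles of lengths [36, 36, 36, 36, 36, 36, 12, 9, 9, 1].
sign(π) = (−1)^{n − #cycles} = (−1)^{247−10} = (−1)^237 = -1.
(158|247)_J = -1 (Zolotarev's lemma cross-check).

-1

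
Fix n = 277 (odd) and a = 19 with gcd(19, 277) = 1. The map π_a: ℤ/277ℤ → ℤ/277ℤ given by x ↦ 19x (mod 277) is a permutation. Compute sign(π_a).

+1

Orbit of 175 under x↦19x: [175, 1, 19, 84, 211, 131, 273]… (length divides ord_277(19)).
Cycle type of π: 23×12 + 1; total 13 cycles.
277 − 13 = 264 transpositions; sign(π) = (−1)^264 = +1.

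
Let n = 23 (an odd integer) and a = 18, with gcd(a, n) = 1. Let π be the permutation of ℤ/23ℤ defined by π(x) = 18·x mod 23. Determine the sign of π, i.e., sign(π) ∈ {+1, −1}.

Orbit of 13 under x↦18x: [13, 4, 3, 8, 6, 16, 12]… (length divides ord_23(18)).
π_18 has 3 disjoint cycles with lengths [11, 11, 1] on {0,…,22}.
23 − 3 = 20 transpositions; sign(π) = (−1)^20 = +1.
Check: (18/23) = +1 by Zolotarev.

+1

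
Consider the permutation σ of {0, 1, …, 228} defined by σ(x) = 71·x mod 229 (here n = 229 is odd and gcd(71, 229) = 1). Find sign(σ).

Orbit of 215 under x↦71x: [215, 151, 187, 224, 103, 214, 80]… (length divides ord_229(71)).
Decompose π into cycles: lengths [114, 114, 1] (3 cycles, including the fixed point 0).
Σ(ℓ_i−1) = 229−3 = 226; sign = (−1)^226 = +1.
The Jacobi symbol (71|229) = +1 (Zolotarev) agrees.

+1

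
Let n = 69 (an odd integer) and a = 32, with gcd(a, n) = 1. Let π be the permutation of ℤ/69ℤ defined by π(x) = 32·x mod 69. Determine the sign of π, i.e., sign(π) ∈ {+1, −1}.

-1

Orbit of 26 under x↦32x: [26, 4, 59, 25, 41, 1, 32]… (length divides ord_69(32)).
π_32 has 6 disjoint cycles with lengths [22, 22, 11, 11, 2, 1] on {0,…,68}.
69 − 6 = 63 transpositions; sign(π) = (−1)^63 = -1.
The Jacobi symbol (32|69) = -1 (Zolotarev) agrees.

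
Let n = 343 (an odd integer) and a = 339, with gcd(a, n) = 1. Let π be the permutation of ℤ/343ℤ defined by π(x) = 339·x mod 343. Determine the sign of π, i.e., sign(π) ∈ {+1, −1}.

Trace 38: π^k(38) = [38, 191, 265, 312, 124, 190, 269] for k=0..6.
4 cycles of lengths [294, 42, 6, 1].
n − c = 343 − 4 = 339; sign = (−1)^339 = -1.
Check: (339/343) = -1 by Zolotarev.

-1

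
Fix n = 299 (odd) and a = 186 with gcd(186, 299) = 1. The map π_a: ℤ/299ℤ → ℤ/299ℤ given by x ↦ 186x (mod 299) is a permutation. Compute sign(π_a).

+1

Start at x=139: 139 → 140 → 27 → 238 → 16 → 285 → 87 → … (one orbit).
The orbit structure of x ↦ 186x mod 299: 9 orbits of sizes [66, 66, 66, 66, 11, 11, 6, 6, 1].
9 cycles on 299: each ℓ→(−1)^(ℓ−1), product (−1)^290 = +1.
Check: (186/299) = +1 by Zolotarev.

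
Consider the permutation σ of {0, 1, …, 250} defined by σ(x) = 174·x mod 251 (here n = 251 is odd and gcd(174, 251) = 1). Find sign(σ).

Start at x=3: 3 → 20 → 217 → 108 → 218 → 31 → 123 → … (one orbit).
Decompose π into cycles: lengths [125, 125, 1] (3 cycles, including the fixed point 0).
With 3 cycles on 251 points, sign = (−1)^{251−3} = +1.
Zolotarev: (174|251) = +1, matching the cycle-count sign.

+1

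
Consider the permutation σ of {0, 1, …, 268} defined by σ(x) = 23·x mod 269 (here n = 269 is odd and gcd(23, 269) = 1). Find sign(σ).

+1

Trace 125: π^k(125) = [125, 185, 220, 218, 172, 190, 66] for k=0..6.
5 cycles of lengths [67, 67, 67, 67, 1].
With 5 cycles on 269 points, sign = (−1)^{269−5} = +1.
Via Zolotarev, sign(π_{23}) = (23|269) = +1.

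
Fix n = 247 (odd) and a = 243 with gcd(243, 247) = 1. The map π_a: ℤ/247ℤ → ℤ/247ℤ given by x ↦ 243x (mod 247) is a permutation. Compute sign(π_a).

Trace 1: π^k(1) = [1, 243, 16, 183, 9, 211, 144] for k=0..6.
Cycle type of π: 18×13 + 3×4 + 1; total 18 cycles.
n − c = 247 − 18 = 229; sign = (−1)^229 = -1.

-1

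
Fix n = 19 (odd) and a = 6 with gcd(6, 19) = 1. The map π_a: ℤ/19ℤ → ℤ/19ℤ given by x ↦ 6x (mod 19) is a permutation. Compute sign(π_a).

+1

Start at x=5: 5 → 11 → 9 → 16 → 1 → 6 → 17 → … (one orbit).
π_6 has 3 disjoint cycles with lengths [9, 9, 1] on {0,…,18}.
n − c = 19 − 3 = 16; sign = (−1)^16 = +1.
Via Zolotarev, sign(π_{6}) = (6|19) = +1.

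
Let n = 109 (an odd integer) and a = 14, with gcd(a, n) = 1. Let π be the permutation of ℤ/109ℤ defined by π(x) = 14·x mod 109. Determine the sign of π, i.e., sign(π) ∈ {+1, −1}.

-1

Orbit of 69 under x↦14x: [69, 94, 8, 3, 42, 43, 57]… (length divides ord_109(14)).
Cycle type of π: 108 + 1; total 2 cycles.
Σ(ℓ_i−1) = 109−2 = 107; sign = (−1)^107 = -1.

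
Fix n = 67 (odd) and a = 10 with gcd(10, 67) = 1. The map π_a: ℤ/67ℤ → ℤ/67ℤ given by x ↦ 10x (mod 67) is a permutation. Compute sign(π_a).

Start at x=47: 47 → 1 → 10 → 33 → 62 → 17 → 36 → … (one orbit).
The orbit structure of x ↦ 10x mod 67: 3 orbits of sizes [33, 33, 1].
67 − 3 = 64 transpositions; sign(π) = (−1)^64 = +1.
Zolotarev: (10|67) = +1, matching the cycle-count sign.

+1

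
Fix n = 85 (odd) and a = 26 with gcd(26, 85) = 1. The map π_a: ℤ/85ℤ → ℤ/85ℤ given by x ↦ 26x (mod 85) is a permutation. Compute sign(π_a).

+1

Start at x=66: 66 → 16 → 76 → 21 → 36 → 1 → 26 → … (one orbit).
The orbit structure of x ↦ 26x mod 85: 15 orbits of sizes [8, 8, 8, 8, 8, 8, 8, 8, 8, 8, 1, 1, 1, 1, 1].
n − c = 85 − 15 = 70; sign = (−1)^70 = +1.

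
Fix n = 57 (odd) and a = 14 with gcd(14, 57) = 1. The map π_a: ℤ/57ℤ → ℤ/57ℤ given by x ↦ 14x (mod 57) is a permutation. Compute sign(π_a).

Start at x=16: 16 → 53 → 1 → 14 → 25 → 8 → 55 → … (one orbit).
Cycle lengths of π_14 on ℤ/57ℤ: [18, 18, 18, 2, 1]; 5 cycles in total.
Σ(ℓ_i−1) = 57−5 = 52; sign = (−1)^52 = +1.

+1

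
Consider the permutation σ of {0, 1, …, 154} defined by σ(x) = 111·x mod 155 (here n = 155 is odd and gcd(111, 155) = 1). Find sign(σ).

Start at x=76: 76 → 66 → 41 → 56 → 16 → 71 → 131 → … (one orbit).
Cycle type of π: 15×10 + 1×5; total 15 cycles.
sign(π) = (−1)^{n − #cycles} = (−1)^{155−15} = (−1)^140 = +1.
Check: (111/155) = +1 by Zolotarev.

+1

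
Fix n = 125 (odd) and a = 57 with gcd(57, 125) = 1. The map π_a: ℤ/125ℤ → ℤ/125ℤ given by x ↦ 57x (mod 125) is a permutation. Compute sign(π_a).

-1

Orbit of 68 under x↦57x: [68, 1, 57, 124]… (length divides ord_125(57)).
The orbit structure of x ↦ 57x mod 125: 32 orbits of sizes [4, 4, 4, 4, 4, 4, 4, 4, 4, 4, 4, 4, 4, 4, 4, 4, 4, 4, 4, 4, 4, 4, 4, 4, 4, 4, 4, 4, 4, 4, 4, 1].
32 cycles on 125: each ℓ→(−1)^(ℓ−1), product (−1)^93 = -1.
Check: (57/125) = -1 by Zolotarev.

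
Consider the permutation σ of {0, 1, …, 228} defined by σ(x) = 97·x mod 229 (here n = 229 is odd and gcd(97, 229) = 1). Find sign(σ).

Trace 100: π^k(100) = [100, 82, 168, 37, 154, 53, 103] for k=0..6.
Decompose π into cycles: lengths [114, 114, 1] (3 cycles, including the fixed point 0).
3 cycles on 229: each ℓ→(−1)^(ℓ−1), product (−1)^226 = +1.
Zolotarev: (97|229) = +1, matching the cycle-count sign.

+1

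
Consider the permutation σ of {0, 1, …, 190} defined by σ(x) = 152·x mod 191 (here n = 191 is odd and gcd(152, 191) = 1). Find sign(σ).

-1

Orbit of 82 under x↦152x: [82, 49, 190, 39, 7, 109, 142]… (length divides ord_191(152)).
Cycle lengths of π_152 on ℤ/191ℤ: [10, 10, 10, 10, 10, 10, 10, 10, 10, 10, 10, 10, 10, 10, 10, 10, 10, 10, 10, 1]; 20 cycles in total.
20 cycles on 191: each ℓ→(−1)^(ℓ−1), product (−1)^171 = -1.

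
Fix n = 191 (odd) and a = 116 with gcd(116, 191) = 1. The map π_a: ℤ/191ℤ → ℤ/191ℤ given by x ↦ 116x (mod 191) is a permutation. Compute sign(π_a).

-1

Start at x=189: 189 → 150 → 19 → 103 → 106 → 72 → 139 → … (one orbit).
2 cycles of lengths [190, 1].
With 2 cycles on 191 points, sign = (−1)^{191−2} = -1.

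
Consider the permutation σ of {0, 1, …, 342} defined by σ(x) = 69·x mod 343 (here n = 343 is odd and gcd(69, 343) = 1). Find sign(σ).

Orbit of 111 under x↦69x: [111, 113, 251, 169, 342, 274, 41]… (length divides ord_343(69)).
π_69 has 10 disjoint cycles with lengths [98, 98, 98, 14, 14, 14, 2, 2, 2, 1] on {0,…,342}.
343 − 10 = 333 transpositions; sign(π) = (−1)^333 = -1.

-1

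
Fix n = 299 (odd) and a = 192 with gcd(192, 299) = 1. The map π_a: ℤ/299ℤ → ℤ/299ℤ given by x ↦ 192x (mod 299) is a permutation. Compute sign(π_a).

+1

Start at x=25: 25 → 16 → 82 → 196 → 257 → 9 → 233 → … (one orbit).
Cycle lengths of π_192 on ℤ/299ℤ: [66, 66, 66, 66, 11, 11, 6, 6, 1]; 9 cycles in total.
299 − 9 = 290 transpositions; sign(π) = (−1)^290 = +1.
Zolotarev: (192|299) = +1, matching the cycle-count sign.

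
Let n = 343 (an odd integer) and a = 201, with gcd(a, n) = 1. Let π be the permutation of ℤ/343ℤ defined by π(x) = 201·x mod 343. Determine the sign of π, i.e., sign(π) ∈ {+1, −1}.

Trace 190: π^k(190) = [190, 117, 193, 34, 317, 262, 183] for k=0..6.
Cycle type of π: 294 + 42 + 6 + 1; total 4 cycles.
343 − 4 = 339 transpositions; sign(π) = (−1)^339 = -1.

-1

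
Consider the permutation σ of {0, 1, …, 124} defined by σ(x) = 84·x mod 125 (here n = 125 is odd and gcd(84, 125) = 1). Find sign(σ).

Start at x=119: 119 → 121 → 39 → 26 → 59 → 81 → 54 → … (one orbit).
7 cycles of lengths [50, 50, 10, 10, 2, 2, 1].
n − c = 125 − 7 = 118; sign = (−1)^118 = +1.

+1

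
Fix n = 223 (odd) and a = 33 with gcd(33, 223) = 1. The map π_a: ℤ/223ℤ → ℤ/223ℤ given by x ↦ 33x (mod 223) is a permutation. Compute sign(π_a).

+1

Start at x=2: 2 → 66 → 171 → 68 → 14 → 16 → 82 → … (one orbit).
Decompose π into cycles: lengths [37, 37, 37, 37, 37, 37, 1] (7 cycles, including the fixed point 0).
7 cycles on 223: each ℓ→(−1)^(ℓ−1), product (−1)^216 = +1.
Zolotarev: (33|223) = +1, matching the cycle-count sign.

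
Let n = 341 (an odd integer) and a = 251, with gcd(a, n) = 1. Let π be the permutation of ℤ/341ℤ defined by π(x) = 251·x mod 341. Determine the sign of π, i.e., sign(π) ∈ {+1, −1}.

-1

Start at x=257: 257 → 58 → 236 → 243 → 295 → 48 → 113 → … (one orbit).
The orbit structure of x ↦ 251x mod 341: 14 orbits of sizes [30, 30, 30, 30, 30, 30, 30, 30, 30, 30, 30, 5, 5, 1].
With 14 cycles on 341 points, sign = (−1)^{341−14} = -1.
The Jacobi symbol (251|341) = -1 (Zolotarev) agrees.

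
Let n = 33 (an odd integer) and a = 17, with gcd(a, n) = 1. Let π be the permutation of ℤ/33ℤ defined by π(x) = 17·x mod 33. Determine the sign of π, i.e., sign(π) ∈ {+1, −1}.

+1

Orbit of 17 under x↦17x: [17, 25, 29, 31, 32, 16, 8]… (length divides ord_33(17)).
Decompose π into cycles: lengths [10, 10, 10, 2, 1] (5 cycles, including the fixed point 0).
n − c = 33 − 5 = 28; sign = (−1)^28 = +1.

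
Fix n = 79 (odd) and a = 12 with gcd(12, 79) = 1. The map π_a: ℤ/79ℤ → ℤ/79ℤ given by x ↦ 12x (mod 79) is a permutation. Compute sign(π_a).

Orbit of 52 under x↦12x: [52, 71, 62, 33, 1, 12, 65]… (length divides ord_79(12)).
The orbit structure of x ↦ 12x mod 79: 4 orbits of sizes [26, 26, 26, 1].
With 4 cycles on 79 points, sign = (−1)^{79−4} = -1.

-1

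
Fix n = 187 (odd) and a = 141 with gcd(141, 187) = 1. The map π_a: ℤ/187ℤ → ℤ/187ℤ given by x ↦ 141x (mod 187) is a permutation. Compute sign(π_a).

Orbit of 124 under x↦141x: [124, 93, 23, 64, 48, 36, 27]… (length divides ord_187(141)).
Decompose π into cycles: lengths [80, 80, 16, 5, 5, 1] (6 cycles, including the fixed point 0).
6 cycles on 187: each ℓ→(−1)^(ℓ−1), product (−1)^181 = -1.
(141|187)_J = -1 (Zolotarev's lemma cross-check).

-1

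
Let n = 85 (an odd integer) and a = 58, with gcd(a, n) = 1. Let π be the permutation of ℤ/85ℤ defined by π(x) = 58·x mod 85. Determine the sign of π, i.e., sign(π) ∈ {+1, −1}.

+1

Start at x=81: 81 → 23 → 59 → 22 → 1 → 58 → 49 → … (one orbit).
7 cycles of lengths [16, 16, 16, 16, 16, 4, 1].
85 − 7 = 78 transpositions; sign(π) = (−1)^78 = +1.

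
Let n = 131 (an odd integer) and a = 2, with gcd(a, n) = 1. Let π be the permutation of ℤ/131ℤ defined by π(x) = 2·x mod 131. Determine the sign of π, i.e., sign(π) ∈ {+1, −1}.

Start at x=95: 95 → 59 → 118 → 105 → 79 → 27 → 54 → … (one orbit).
2 cycles of lengths [130, 1].
n − c = 131 − 2 = 129; sign = (−1)^129 = -1.
Zolotarev: (2|131) = -1, matching the cycle-count sign.

-1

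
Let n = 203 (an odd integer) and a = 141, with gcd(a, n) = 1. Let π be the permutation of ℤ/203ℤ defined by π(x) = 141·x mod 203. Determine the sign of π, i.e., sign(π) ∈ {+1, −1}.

Orbit of 36 under x↦141x: [36, 1, 141, 190, 197, 169, 78]… (length divides ord_203(141)).
Cycle lengths of π_141 on ℤ/203ℤ: [7, 7, 7, 7, 7, 7, 7, 7, 7, 7, 7, 7, 7, 7, 7, 7, 7, 7, 7, 7, 7, 7, 7, 7, 7, 7, 7, 7, 1, 1, 1, 1, 1, 1, 1]; 35 cycles in total.
203 − 35 = 168 transpositions; sign(π) = (−1)^168 = +1.
(141|203)_J = +1 (Zolotarev's lemma cross-check).

+1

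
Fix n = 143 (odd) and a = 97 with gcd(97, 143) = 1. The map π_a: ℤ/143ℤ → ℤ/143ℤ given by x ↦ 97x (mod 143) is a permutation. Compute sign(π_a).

Trace 97: π^k(97) = [97, 114, 47, 126, 67, 64, 59] for k=0..6.
6 cycles of lengths [60, 60, 12, 5, 5, 1].
sign(π) = (−1)^{n − #cycles} = (−1)^{143−6} = (−1)^137 = -1.
Zolotarev: (97|143) = -1, matching the cycle-count sign.

-1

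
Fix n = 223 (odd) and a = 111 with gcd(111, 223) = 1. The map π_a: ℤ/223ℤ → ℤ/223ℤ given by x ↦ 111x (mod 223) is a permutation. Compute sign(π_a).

Start at x=1: 1 → 111 → 56 → 195 → 14 → 216 → 115 → … (one orbit).
Cycle lengths of π_111 on ℤ/223ℤ: [74, 74, 74, 1]; 4 cycles in total.
With 4 cycles on 223 points, sign = (−1)^{223−4} = -1.
Via Zolotarev, sign(π_{111}) = (111|223) = -1.

-1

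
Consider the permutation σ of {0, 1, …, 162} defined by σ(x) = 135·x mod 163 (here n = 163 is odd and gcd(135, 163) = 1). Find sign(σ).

Trace 1: π^k(1) = [1, 135, 132, 53, 146, 150, 38] for k=0..6.
π_135 has 7 disjoint cycles with lengths [27, 27, 27, 27, 27, 27, 1] on {0,…,162}.
163 − 7 = 156 transpositions; sign(π) = (−1)^156 = +1.

+1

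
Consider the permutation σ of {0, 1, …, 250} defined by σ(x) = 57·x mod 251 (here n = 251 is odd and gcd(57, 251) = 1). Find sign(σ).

Orbit of 78 under x↦57x: [78, 179, 163, 4, 228, 195, 71]… (length divides ord_251(57)).
2 cycles of lengths [250, 1].
Σ(ℓ_i−1) = 251−2 = 249; sign = (−1)^249 = -1.
Zolotarev: (57|251) = -1, matching the cycle-count sign.

-1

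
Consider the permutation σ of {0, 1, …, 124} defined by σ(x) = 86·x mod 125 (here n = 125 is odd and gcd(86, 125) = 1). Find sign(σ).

+1

Trace 36: π^k(36) = [36, 96, 6, 16, 1, 86, 21] for k=0..6.
13 cycles of lengths [25, 25, 25, 25, 5, 5, 5, 5, 1, 1, 1, 1, 1].
13 cycles on 125: each ℓ→(−1)^(ℓ−1), product (−1)^112 = +1.
Via Zolotarev, sign(π_{86}) = (86|125) = +1.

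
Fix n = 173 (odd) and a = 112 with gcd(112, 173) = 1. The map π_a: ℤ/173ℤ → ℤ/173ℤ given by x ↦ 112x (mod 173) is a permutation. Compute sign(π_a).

-1

Start at x=171: 171 → 122 → 170 → 10 → 82 → 15 → 123 → … (one orbit).
The orbit structure of x ↦ 112x mod 173: 2 orbits of sizes [172, 1].
n − c = 173 − 2 = 171; sign = (−1)^171 = -1.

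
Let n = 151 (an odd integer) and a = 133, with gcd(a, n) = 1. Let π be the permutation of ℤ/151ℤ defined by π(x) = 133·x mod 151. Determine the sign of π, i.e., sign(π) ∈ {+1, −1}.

-1

Trace 11: π^k(11) = [11, 104, 91, 23, 39, 53, 103] for k=0..6.
Decompose π into cycles: lengths [150, 1] (2 cycles, including the fixed point 0).
151 − 2 = 149 transpositions; sign(π) = (−1)^149 = -1.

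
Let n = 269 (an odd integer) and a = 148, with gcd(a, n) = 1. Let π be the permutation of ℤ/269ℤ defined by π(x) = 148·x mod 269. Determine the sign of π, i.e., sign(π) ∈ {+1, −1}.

Start at x=182: 182 → 36 → 217 → 105 → 207 → 239 → 133 → … (one orbit).
Cycle lengths of π_148 on ℤ/269ℤ: [134, 134, 1]; 3 cycles in total.
With 3 cycles on 269 points, sign = (−1)^{269−3} = +1.
Check: (148/269) = +1 by Zolotarev.

+1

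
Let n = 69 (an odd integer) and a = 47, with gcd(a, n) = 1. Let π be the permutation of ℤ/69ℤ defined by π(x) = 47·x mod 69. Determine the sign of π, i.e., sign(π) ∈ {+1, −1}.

-1

Trace 1: π^k(1) = [1, 47] for k=0..1.
Cycle lengths of π_47 on ℤ/69ℤ: [2, 2, 2, 2, 2, 2, 2, 2, 2, 2, 2, 2, 2, 2, 2, 2, 2, 2, 2, 2, 2, 2, 2, 1, 1, 1, 1, 1, 1, 1, 1, 1, 1, 1, 1, 1, 1, 1, 1, 1, 1, 1, 1, 1, 1, 1]; 46 cycles in total.
n − c = 69 − 46 = 23; sign = (−1)^23 = -1.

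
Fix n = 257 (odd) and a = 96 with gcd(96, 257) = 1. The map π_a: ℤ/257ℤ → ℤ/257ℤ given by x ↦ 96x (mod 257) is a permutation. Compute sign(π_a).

-1

Start at x=120: 120 → 212 → 49 → 78 → 35 → 19 → 25 → … (one orbit).
The orbit structure of x ↦ 96x mod 257: 2 orbits of sizes [256, 1].
Σ(ℓ_i−1) = 257−2 = 255; sign = (−1)^255 = -1.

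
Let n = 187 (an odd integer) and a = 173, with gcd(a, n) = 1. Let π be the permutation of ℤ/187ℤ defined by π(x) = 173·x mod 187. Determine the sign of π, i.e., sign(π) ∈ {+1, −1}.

+1

Trace 9: π^k(9) = [9, 61, 81, 175, 168, 79, 16] for k=0..6.
Decompose π into cycles: lengths [80, 80, 16, 10, 1] (5 cycles, including the fixed point 0).
5 cycles on 187: each ℓ→(−1)^(ℓ−1), product (−1)^182 = +1.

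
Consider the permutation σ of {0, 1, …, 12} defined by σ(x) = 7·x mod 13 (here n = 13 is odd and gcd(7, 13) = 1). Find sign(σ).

Orbit of 6 under x↦7x: [6, 3, 8, 4, 2, 1, 7]… (length divides ord_13(7)).
π_7 has 2 disjoint cycles with lengths [12, 1] on {0,…,12}.
13 − 2 = 11 transpositions; sign(π) = (−1)^11 = -1.
Via Zolotarev, sign(π_{7}) = (7|13) = -1.

-1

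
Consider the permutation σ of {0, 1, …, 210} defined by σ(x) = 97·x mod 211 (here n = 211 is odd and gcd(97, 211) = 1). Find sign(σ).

-1

Start at x=82: 82 → 147 → 122 → 18 → 58 → 140 → 76 → … (one orbit).
4 cycles of lengths [70, 70, 70, 1].
211 − 4 = 207 transpositions; sign(π) = (−1)^207 = -1.
Via Zolotarev, sign(π_{97}) = (97|211) = -1.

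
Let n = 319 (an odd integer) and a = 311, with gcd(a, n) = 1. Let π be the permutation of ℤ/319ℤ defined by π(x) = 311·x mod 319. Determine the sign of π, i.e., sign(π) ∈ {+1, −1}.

-1

Trace 309: π^k(309) = [309, 80, 317, 16, 191, 67, 102] for k=0..6.
Cycle type of π: 140×2 + 28 + 5×2 + 1; total 6 cycles.
n − c = 319 − 6 = 313; sign = (−1)^313 = -1.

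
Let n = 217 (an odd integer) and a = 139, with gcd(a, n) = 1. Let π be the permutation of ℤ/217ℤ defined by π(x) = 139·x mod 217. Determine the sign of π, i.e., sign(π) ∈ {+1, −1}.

Start at x=139: 139 → 8 → 27 → 64 → 216 → 78 → 209 → … (one orbit).
25 cycles of lengths [10, 10, 10, 10, 10, 10, 10, 10, 10, 10, 10, 10, 10, 10, 10, 10, 10, 10, 10, 10, 10, 2, 2, 2, 1].
With 25 cycles on 217 points, sign = (−1)^{217−25} = +1.

+1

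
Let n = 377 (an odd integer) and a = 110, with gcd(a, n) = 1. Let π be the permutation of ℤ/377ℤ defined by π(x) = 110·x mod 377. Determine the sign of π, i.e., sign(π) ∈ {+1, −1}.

Trace 343: π^k(343) = [343, 30, 284, 326, 45, 49, 112] for k=0..6.
Decompose π into cycles: lengths [84, 84, 84, 84, 12, 7, 7, 7, 7, 1] (10 cycles, including the fixed point 0).
sign(π) = (−1)^{n − #cycles} = (−1)^{377−10} = (−1)^367 = -1.
Via Zolotarev, sign(π_{110}) = (110|377) = -1.

-1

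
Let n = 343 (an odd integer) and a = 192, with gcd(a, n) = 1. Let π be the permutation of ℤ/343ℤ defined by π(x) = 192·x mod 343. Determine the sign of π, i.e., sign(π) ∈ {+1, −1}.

-1

Orbit of 165 under x↦192x: [165, 124, 141, 318, 2, 41, 326]… (length divides ord_343(192)).
Decompose π into cycles: lengths [294, 42, 6, 1] (4 cycles, including the fixed point 0).
Σ(ℓ_i−1) = 343−4 = 339; sign = (−1)^339 = -1.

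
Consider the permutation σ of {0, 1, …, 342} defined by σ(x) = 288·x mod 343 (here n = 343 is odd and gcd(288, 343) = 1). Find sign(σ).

Start at x=253: 253 → 148 → 92 → 85 → 127 → 218 → 15 → … (one orbit).
Cycle type of π: 49×6 + 7×6 + 1×7; total 19 cycles.
343 − 19 = 324 transpositions; sign(π) = (−1)^324 = +1.
Check: (288/343) = +1 by Zolotarev.

+1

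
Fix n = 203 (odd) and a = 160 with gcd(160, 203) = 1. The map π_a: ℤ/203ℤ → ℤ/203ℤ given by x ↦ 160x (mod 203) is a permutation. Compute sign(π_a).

+1

Start at x=76: 76 → 183 → 48 → 169 → 41 → 64 → 90 → … (one orbit).
Cycle type of π: 28×7 + 2×3 + 1; total 11 cycles.
203 − 11 = 192 transpositions; sign(π) = (−1)^192 = +1.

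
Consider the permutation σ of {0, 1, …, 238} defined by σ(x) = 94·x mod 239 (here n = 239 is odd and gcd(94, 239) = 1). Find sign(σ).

Orbit of 194 under x↦94x: [194, 72, 76, 213, 185, 182, 139]… (length divides ord_239(94)).
2 cycles of lengths [238, 1].
2 cycles on 239: each ℓ→(−1)^(ℓ−1), product (−1)^237 = -1.

-1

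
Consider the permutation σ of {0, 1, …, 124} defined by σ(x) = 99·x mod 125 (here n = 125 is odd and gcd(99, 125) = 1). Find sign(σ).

+1

Trace 49: π^k(49) = [49, 101, 124, 26, 74, 76, 24] for k=0..6.
Cycle lengths of π_99 on ℤ/125ℤ: [10, 10, 10, 10, 10, 10, 10, 10, 10, 10, 2, 2, 2, 2, 2, 2, 2, 2, 2, 2, 2, 2, 1]; 23 cycles in total.
Σ(ℓ_i−1) = 125−23 = 102; sign = (−1)^102 = +1.
The Jacobi symbol (99|125) = +1 (Zolotarev) agrees.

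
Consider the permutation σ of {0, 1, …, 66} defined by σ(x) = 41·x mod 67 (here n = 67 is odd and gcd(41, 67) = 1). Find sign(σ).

-1

Trace 49: π^k(49) = [49, 66, 26, 61, 22, 31, 65] for k=0..6.
Cycle type of π: 66 + 1; total 2 cycles.
2 cycles on 67: each ℓ→(−1)^(ℓ−1), product (−1)^65 = -1.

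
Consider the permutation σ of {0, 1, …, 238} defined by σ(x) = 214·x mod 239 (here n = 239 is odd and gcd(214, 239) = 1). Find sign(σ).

Trace 68: π^k(68) = [68, 212, 197, 94, 40, 195, 144] for k=0..6.
π_214 has 2 disjoint cycles with lengths [238, 1] on {0,…,238}.
n − c = 239 − 2 = 237; sign = (−1)^237 = -1.

-1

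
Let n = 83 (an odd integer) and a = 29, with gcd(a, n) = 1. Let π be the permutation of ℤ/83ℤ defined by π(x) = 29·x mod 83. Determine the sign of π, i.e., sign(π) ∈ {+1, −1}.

Start at x=77: 77 → 75 → 17 → 78 → 21 → 28 → 65 → … (one orbit).
Cycle type of π: 41×2 + 1; total 3 cycles.
n − c = 83 − 3 = 80; sign = (−1)^80 = +1.

+1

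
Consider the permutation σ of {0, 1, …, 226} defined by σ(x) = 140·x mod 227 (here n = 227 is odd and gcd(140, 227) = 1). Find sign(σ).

Trace 119: π^k(119) = [119, 89, 202, 132, 93, 81, 217] for k=0..6.
Cycle type of π: 226 + 1; total 2 cycles.
sign(π) = (−1)^{n − #cycles} = (−1)^{227−2} = (−1)^225 = -1.
Via Zolotarev, sign(π_{140}) = (140|227) = -1.

-1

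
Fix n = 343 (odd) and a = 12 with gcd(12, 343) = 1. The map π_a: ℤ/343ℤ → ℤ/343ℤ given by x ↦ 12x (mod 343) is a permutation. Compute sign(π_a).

-1

Trace 342: π^k(342) = [342, 331, 199, 330, 187, 186, 174] for k=0..6.
4 cycles of lengths [294, 42, 6, 1].
n − c = 343 − 4 = 339; sign = (−1)^339 = -1.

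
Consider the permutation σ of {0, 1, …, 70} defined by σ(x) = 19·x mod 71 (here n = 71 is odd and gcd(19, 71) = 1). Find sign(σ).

+1

Orbit of 57 under x↦19x: [57, 18, 58, 37, 64, 9, 29]… (length divides ord_71(19)).
Decompose π into cycles: lengths [35, 35, 1] (3 cycles, including the fixed point 0).
With 3 cycles on 71 points, sign = (−1)^{71−3} = +1.
(19|71)_J = +1 (Zolotarev's lemma cross-check).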